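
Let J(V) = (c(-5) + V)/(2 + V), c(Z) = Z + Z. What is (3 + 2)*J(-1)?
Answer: -55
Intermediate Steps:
c(Z) = 2*Z
J(V) = (-10 + V)/(2 + V) (J(V) = (2*(-5) + V)/(2 + V) = (-10 + V)/(2 + V))
(3 + 2)*J(-1) = (3 + 2)*((-10 - 1)/(2 - 1)) = 5*(-11/1) = 5*(1*(-11)) = 5*(-11) = -55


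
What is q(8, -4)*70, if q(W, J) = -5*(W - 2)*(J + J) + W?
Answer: 17360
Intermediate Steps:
q(W, J) = W - 10*J*(-2 + W) (q(W, J) = -5*(-2 + W)*2*J + W = -10*J*(-2 + W) + W = W - 10*J*(-2 + W))
q(8, -4)*70 = (8 + 20*(-4) - 10*(-4)*8)*70 = (8 - 80 + 320)*70 = 248*70 = 17360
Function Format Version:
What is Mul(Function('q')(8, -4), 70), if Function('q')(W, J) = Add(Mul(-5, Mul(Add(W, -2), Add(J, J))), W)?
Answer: 17360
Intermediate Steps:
Function('q')(W, J) = Add(W, Mul(-10, J, Add(-2, W))) (Function('q')(W, J) = Add(Mul(-5, Mul(Add(-2, W), Mul(2, J))), W) = Add(Mul(-5, Mul(2, J, Add(-2, W))), W) = Add(Mul(-10, J, Add(-2, W)), W) = Add(W, Mul(-10, J, Add(-2, W))))
Mul(Function('q')(8, -4), 70) = Mul(Add(8, Mul(20, -4), Mul(-10, -4, 8)), 70) = Mul(Add(8, -80, 320), 70) = Mul(248, 70) = 17360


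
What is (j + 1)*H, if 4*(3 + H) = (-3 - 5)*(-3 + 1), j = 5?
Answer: 6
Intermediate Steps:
H = 1 (H = -3 + ((-3 - 5)*(-3 + 1))/4 = -3 + (-8*(-2))/4 = -3 + (¼)*16 = -3 + 4 = 1)
(j + 1)*H = (5 + 1)*1 = 6*1 = 6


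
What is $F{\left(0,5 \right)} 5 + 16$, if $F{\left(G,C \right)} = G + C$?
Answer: $41$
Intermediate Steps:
$F{\left(G,C \right)} = C + G$
$F{\left(0,5 \right)} 5 + 16 = \left(5 + 0\right) 5 + 16 = 5 \cdot 5 + 16 = 25 + 16 = 41$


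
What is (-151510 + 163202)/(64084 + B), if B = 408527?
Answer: 11692/472611 ≈ 0.024739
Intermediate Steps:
(-151510 + 163202)/(64084 + B) = (-151510 + 163202)/(64084 + 408527) = 11692/472611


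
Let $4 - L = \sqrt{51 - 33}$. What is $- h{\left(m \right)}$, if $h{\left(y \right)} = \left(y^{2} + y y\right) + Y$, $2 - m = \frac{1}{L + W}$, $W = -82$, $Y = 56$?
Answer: $- \frac{21840409}{340707} + \frac{4070 \sqrt{2}}{1022121} \approx -64.098$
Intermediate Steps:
$L = 4 - 3 \sqrt{2}$ ($L = 4 - \sqrt{51 - 33} = 4 - \sqrt{18} = 4 - 3 \sqrt{2} \approx -0.24264$)
$m = 2 - \frac{1}{-78 - 3 \sqrt{2}}$ ($m = 2 - \frac{1}{\left(4 - 3 \sqrt{2}\right) - 82} = 2 - \frac{1}{-78 - 3 \sqrt{2}} \approx 2.0122$)
$h{\left(y \right)} = 56 + 2 y^{2}$ ($h{\left(y \right)} = \left(y^{2} + y y\right) + 56 = \left(y^{2} + y^{2}\right) + 56 = 2 y^{2} + 56 = 56 + 2 y^{2}$)
$- h{\left(m \right)} = - (56 + 2 \left(\frac{2035}{1011} - \frac{\sqrt{2}}{2022}\right)^{2}) = -56 - 2 \left(\frac{2035}{1011} - \frac{\sqrt{2}}{2022}\right)^{2}$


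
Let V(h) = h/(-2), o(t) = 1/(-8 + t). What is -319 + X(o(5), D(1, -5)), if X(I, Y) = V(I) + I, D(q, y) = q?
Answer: -1915/6 ≈ -319.17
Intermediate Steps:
V(h) = -h/2 (V(h) = h*(-½) = -h/2)
X(I, Y) = I/2 (X(I, Y) = -I/2 + I = I/2)
-319 + X(o(5), D(1, -5)) = -319 + 1/(2*(-8 + 5)) = -319 + (½)/(-3) = -319 + (½)*(-⅓) = -319 - ⅙ = -1915/6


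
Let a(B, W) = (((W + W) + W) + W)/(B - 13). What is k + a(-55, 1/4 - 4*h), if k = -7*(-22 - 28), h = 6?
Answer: 23895/68 ≈ 351.40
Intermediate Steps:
k = 350 (k = -7*(-50) = 350)
a(B, W) = 4*W/(-13 + B) (a(B, W) = ((2*W + W) + W)/(-13 + B) = (3*W + W)/(-13 + B) = (4*W)/(-13 + B) = 4*W/(-13 + B))
k + a(-55, 1/4 - 4*h) = 350 + 4*(1/4 - 4*6)/(-13 - 55) = 350 + 4*(¼ - 24)/(-68) = 350 + 4*(-95/4)*(-1/68) = 350 + 95/68 = 23895/68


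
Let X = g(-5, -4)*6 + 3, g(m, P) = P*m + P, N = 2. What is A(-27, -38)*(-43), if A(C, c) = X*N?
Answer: -8514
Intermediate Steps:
g(m, P) = P + P*m
X = 99 (X = -4*(1 - 5)*6 + 3 = -4*(-4)*6 + 3 = 16*6 + 3 = 96 + 3 = 99)
A(C, c) = 198 (A(C, c) = 99*2 = 198)
A(-27, -38)*(-43) = 198*(-43) = -8514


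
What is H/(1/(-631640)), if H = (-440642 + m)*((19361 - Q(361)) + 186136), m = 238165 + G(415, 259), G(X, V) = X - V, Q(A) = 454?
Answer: 26203272613766920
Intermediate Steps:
m = 238321 (m = 238165 + (415 - 1*259) = 238165 + (415 - 259) = 238165 + 156 = 238321)
H = -41484504803 (H = (-440642 + 238321)*((19361 - 1*454) + 186136) = -202321*((19361 - 454) + 186136) = -202321*(18907 + 186136) = -202321*205043 = -41484504803)
H/(1/(-631640)) = -41484504803/(1/(-631640)) = -41484504803/(-1/631640) = -41484504803*(-631640) = 26203272613766920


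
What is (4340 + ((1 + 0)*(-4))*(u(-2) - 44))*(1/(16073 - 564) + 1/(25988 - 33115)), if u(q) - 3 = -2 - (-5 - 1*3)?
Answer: -37551360/110532643 ≈ -0.33973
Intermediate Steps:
u(q) = 9 (u(q) = 3 + (-2 - (-5 - 1*3)) = 3 + (-2 - (-5 - 3)) = 3 + (-2 - 1*(-8)) = 3 + (-2 + 8) = 3 + 6 = 9)
(4340 + ((1 + 0)*(-4))*(u(-2) - 44))*(1/(16073 - 564) + 1/(25988 - 33115)) = (4340 + ((1 + 0)*(-4))*(9 - 44))*(1/(16073 - 564) + 1/(25988 - 33115)) = (4340 + (1*(-4))*(-35))*(1/15509 + 1/(-7127)) = (4340 - 4*(-35))*(1/15509 - 1/7127) = (4340 + 140)*(-8382/110532643) = 4480*(-8382/110532643) = -37551360/110532643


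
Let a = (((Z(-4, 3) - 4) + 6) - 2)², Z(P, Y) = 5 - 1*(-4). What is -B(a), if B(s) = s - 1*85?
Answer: 4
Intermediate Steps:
Z(P, Y) = 9 (Z(P, Y) = 5 + 4 = 9)
a = 81 (a = (((9 - 4) + 6) - 2)² = ((5 + 6) - 2)² = (11 - 2)² = 9² = 81)
B(s) = -85 + s (B(s) = s - 85 = -85 + s)
-B(a) = -(-85 + 81) = -1*(-4) = 4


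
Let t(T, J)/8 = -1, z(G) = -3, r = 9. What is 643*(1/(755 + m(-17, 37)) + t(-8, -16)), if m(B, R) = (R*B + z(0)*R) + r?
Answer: -122813/24 ≈ -5117.2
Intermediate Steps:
m(B, R) = 9 - 3*R + B*R (m(B, R) = (R*B - 3*R) + 9 = (B*R - 3*R) + 9 = (-3*R + B*R) + 9 = 9 - 3*R + B*R)
t(T, J) = -8 (t(T, J) = 8*(-1) = -8)
643*(1/(755 + m(-17, 37)) + t(-8, -16)) = 643*(1/(755 + (9 - 3*37 - 17*37)) - 8) = 643*(1/(755 + (9 - 111 - 629)) - 8) = 643*(1/(755 - 731) - 8) = 643*(1/24 - 8) = 643*(-191/24) = -122813/24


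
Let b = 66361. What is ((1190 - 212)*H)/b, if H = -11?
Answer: -10758/66361 ≈ -0.16211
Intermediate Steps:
((1190 - 212)*H)/b = ((1190 - 212)*(-11))/66361 = (978*(-11))*(1/66361) = -10758*1/66361 = -10758/66361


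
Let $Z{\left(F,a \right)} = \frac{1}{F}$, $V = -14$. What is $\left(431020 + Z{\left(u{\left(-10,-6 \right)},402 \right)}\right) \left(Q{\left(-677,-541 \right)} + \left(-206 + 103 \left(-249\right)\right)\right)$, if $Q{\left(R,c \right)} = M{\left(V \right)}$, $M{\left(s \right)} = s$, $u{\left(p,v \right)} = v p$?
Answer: $- \frac{668951686267}{60} \approx -1.1149 \cdot 10^{10}$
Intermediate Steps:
$u{\left(p,v \right)} = p v$
$Q{\left(R,c \right)} = -14$
$\left(431020 + Z{\left(u{\left(-10,-6 \right)},402 \right)}\right) \left(Q{\left(-677,-541 \right)} + \left(-206 + 103 \left(-249\right)\right)\right) = \left(431020 + \frac{1}{\left(-10\right) \left(-6\right)}\right) \left(-14 + \left(-206 + 103 \left(-249\right)\right)\right) = \left(431020 + \frac{1}{60}\right) \left(-14 - 25853\right) = \frac{25861201}{60} \left(-25867\right) = - \frac{668951686267}{60}$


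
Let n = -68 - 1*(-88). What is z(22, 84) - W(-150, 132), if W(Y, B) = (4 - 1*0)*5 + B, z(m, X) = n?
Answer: -132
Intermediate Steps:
n = 20 (n = -68 + 88 = 20)
z(m, X) = 20
W(Y, B) = 20 + B (W(Y, B) = (4 + 0)*5 + B = 4*5 + B = 20 + B)
z(22, 84) - W(-150, 132) = 20 - (20 + 132) = 20 - 1*152 = 20 - 152 = -132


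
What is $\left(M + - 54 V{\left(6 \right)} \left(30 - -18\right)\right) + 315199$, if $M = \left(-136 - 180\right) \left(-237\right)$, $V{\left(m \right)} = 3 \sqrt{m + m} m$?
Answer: $390091 - 93312 \sqrt{3} \approx 2.2847 \cdot 10^{5}$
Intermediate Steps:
$V{\left(m \right)} = 3 \sqrt{2} m^{\frac{3}{2}}$ ($V{\left(m \right)} = 3 \sqrt{2 m} m = 3 \sqrt{2} \sqrt{m} m = 3 \sqrt{2} m^{\frac{3}{2}}$)
$M = 74892$ ($M = \left(-316\right) \left(-237\right) = 74892$)
$\left(M + - 54 V{\left(6 \right)} \left(30 - -18\right)\right) + 315199 = \left(74892 + - 54 \cdot 3 \sqrt{2} \cdot 6^{\frac{3}{2}} \left(30 - -18\right)\right) + 315199 = \left(74892 + - 54 \cdot 3 \sqrt{2} \cdot 6 \sqrt{6} \left(30 + 18\right)\right) + 315199 = \left(74892 + - 54 \cdot 36 \sqrt{3} \cdot 48\right) + 315199 = \left(74892 + - 1944 \sqrt{3} \cdot 48\right) + 315199 = \left(74892 - 93312 \sqrt{3}\right) + 315199 = 390091 - 93312 \sqrt{3}$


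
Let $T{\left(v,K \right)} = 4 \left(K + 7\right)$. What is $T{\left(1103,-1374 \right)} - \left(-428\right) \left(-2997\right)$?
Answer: $-1288184$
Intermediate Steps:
$T{\left(v,K \right)} = 28 + 4 K$ ($T{\left(v,K \right)} = 4 \left(7 + K\right) = 28 + 4 K$)
$T{\left(1103,-1374 \right)} - \left(-428\right) \left(-2997\right) = \left(28 + 4 \left(-1374\right)\right) - \left(-428\right) \left(-2997\right) = \left(28 - 5496\right) - 1282716 = -5468 - 1282716 = -1288184$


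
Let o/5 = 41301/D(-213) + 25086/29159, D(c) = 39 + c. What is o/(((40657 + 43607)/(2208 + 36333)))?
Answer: -885948977475/1638035984 ≈ -540.86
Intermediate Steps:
o = -1999884825/1691222 (o = 5*(41301/(39 - 213) + 25086/29159) = 5*(41301/(-174) + 25086*(1/29159)) = 5*(41301*(-1/174) + 25086/29159) = 5*(-13767/58 + 25086/29159) = 5*(-399976965/1691222) = -1999884825/1691222 ≈ -1182.5)
o/(((40657 + 43607)/(2208 + 36333))) = -1999884825*(2208 + 36333)/(40657 + 43607)/1691222 = -1999884825/(1691222*(84264/38541)) = -1999884825/(1691222*(84264*(1/38541))) = -1999884825/(1691222*28088/12847) = -1999884825/1691222*12847/28088 = -885948977475/1638035984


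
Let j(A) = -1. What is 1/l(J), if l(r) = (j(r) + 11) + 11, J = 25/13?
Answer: 1/21 ≈ 0.047619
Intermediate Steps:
J = 25/13 (J = 25*(1/13) = 25/13 ≈ 1.9231)
l(r) = 21 (l(r) = (-1 + 11) + 11 = 10 + 11 = 21)
1/l(J) = 1/21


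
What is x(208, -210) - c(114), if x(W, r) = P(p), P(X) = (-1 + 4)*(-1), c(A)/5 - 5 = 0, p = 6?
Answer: -28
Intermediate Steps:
c(A) = 25 (c(A) = 25 + 5*0 = 25 + 0 = 25)
P(X) = -3 (P(X) = 3*(-1) = -3)
x(W, r) = -3
x(208, -210) - c(114) = -3 - 1*25 = -3 - 25 = -28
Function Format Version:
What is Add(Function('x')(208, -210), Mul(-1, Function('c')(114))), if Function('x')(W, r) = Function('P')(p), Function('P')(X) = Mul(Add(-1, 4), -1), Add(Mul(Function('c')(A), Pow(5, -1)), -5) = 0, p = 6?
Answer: -28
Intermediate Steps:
Function('c')(A) = 25 (Function('c')(A) = Add(25, Mul(5, 0)) = Add(25, 0) = 25)
Function('P')(X) = -3 (Function('P')(X) = Mul(3, -1) = -3)
Function('x')(W, r) = -3
Add(Function('x')(208, -210), Mul(-1, Function('c')(114))) = Add(-3, Mul(-1, 25)) = Add(-3, -25) = -28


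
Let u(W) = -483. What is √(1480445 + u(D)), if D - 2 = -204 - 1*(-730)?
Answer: √1479962 ≈ 1216.5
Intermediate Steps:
D = 528 (D = 2 + (-204 - 1*(-730)) = 2 + (-204 + 730) = 2 + 526 = 528)
√(1480445 + u(D)) = √(1480445 - 483) = √1479962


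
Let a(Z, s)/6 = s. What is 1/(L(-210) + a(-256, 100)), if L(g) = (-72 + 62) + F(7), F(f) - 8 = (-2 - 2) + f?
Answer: 1/601 ≈ 0.0016639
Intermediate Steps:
F(f) = 4 + f (F(f) = 8 + ((-2 - 2) + f) = 8 + (-4 + f) = 4 + f)
a(Z, s) = 6*s
L(g) = 1 (L(g) = (-72 + 62) + (4 + 7) = -10 + 11 = 1)
1/(L(-210) + a(-256, 100)) = 1/(1 + 6*100) = 1/(1 + 600) = 1/601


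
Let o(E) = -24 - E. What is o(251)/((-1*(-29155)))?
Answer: -55/5831 ≈ -0.0094323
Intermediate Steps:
o(251)/((-1*(-29155))) = (-24 - 1*251)/((-1*(-29155))) = (-24 - 251)/29155 = -275*1/29155 = -55/5831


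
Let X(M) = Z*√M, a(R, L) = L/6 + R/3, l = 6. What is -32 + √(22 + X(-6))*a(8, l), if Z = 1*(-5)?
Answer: -32 + 11*√(22 - 5*I*√6)/3 ≈ -14.191 - 4.623*I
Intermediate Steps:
a(R, L) = R/3 + L/6 (a(R, L) = L*(⅙) + R*(⅓) = L/6 + R/3 = R/3 + L/6)
Z = -5
X(M) = -5*√M
-32 + √(22 + X(-6))*a(8, l) = -32 + √(22 - 5*I*√6)*((⅓)*8 + (⅙)*6) = -32 + √(22 - 5*I*√6)*(8/3 + 1) = -32 + √(22 - 5*I*√6)*(11/3) = -32 + 11*√(22 - 5*I*√6)/3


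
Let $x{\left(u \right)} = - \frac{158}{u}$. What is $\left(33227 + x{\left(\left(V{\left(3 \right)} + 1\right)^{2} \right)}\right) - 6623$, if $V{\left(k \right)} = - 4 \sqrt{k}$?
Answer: $\frac{58760494}{2209} - \frac{1264 \sqrt{3}}{2209} \approx 26600.0$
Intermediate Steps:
$\left(33227 + x{\left(\left(V{\left(3 \right)} + 1\right)^{2} \right)}\right) - 6623 = \left(33227 - \frac{158}{\left(- 4 \sqrt{3} + 1\right)^{2}}\right) - 6623 = \left(33227 - \frac{158}{\left(1 - 4 \sqrt{3}\right)^{2}}\right) - 6623 = 26604 - \frac{158}{\left(1 - 4 \sqrt{3}\right)^{2}}$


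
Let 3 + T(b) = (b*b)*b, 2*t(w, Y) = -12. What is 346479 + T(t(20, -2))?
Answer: 346260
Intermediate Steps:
t(w, Y) = -6 (t(w, Y) = (1/2)*(-12) = -6)
T(b) = -3 + b**3 (T(b) = -3 + (b*b)*b = -3 + b**2*b = -3 + b**3)
346479 + T(t(20, -2)) = 346479 + (-3 + (-6)**3) = 346479 + (-3 - 216) = 346479 - 219 = 346260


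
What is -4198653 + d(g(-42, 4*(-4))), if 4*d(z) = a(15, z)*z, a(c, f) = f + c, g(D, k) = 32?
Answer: -4198277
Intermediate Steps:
a(c, f) = c + f
d(z) = z*(15 + z)/4 (d(z) = ((15 + z)*z)/4 = (z*(15 + z))/4 = z*(15 + z)/4)
-4198653 + d(g(-42, 4*(-4))) = -4198653 + (¼)*32*(15 + 32) = -4198653 + (¼)*32*47 = -4198653 + 376 = -4198277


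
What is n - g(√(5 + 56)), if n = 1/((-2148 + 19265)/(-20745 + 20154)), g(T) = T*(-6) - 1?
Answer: 16526/17117 + 6*√61 ≈ 47.827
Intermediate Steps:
g(T) = -1 - 6*T (g(T) = -6*T - 1 = -1 - 6*T)
n = -591/17117 (n = 1/(17117/(-591)) = 1/(17117*(-1/591)) = 1/(-17117/591) = -591/17117 ≈ -0.034527)
n - g(√(5 + 56)) = -591/17117 - (-1 - 6*√(5 + 56)) = -591/17117 - (-1 - 6*√61) = -591/17117 + (1 + 6*√61) = 16526/17117 + 6*√61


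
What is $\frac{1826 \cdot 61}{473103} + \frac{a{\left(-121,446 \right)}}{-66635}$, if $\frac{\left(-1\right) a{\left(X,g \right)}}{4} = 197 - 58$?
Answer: $\frac{7685251378}{31525218405} \approx 0.24378$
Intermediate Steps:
$a{\left(X,g \right)} = -556$ ($a{\left(X,g \right)} = - 4 \left(197 - 58\right) = \left(-4\right) 139 = -556$)
$\frac{1826 \cdot 61}{473103} + \frac{a{\left(-121,446 \right)}}{-66635} = \frac{1826 \cdot 61}{473103} - \frac{556}{-66635} = 111386 \cdot \frac{1}{473103} - - \frac{556}{66635} = \frac{111386}{473103} + \frac{556}{66635} = \frac{7685251378}{31525218405}$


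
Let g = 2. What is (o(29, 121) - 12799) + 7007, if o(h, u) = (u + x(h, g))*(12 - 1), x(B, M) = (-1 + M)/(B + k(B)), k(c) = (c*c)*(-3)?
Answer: -11125745/2494 ≈ -4461.0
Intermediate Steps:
k(c) = -3*c² (k(c) = c²*(-3) = -3*c²)
x(B, M) = (-1 + M)/(B - 3*B²)
o(h, u) = 11*u - 11/(h*(-1 + 3*h)) (o(h, u) = (u + (1 - 1*2)/(h*(-1 + 3*h)))*(12 - 1) = (u + (1 - 2)/(h*(-1 + 3*h)))*11 = (u - 1/(h*(-1 + 3*h)))*11 = 11*u - 11/(h*(-1 + 3*h)))
(o(29, 121) - 12799) + 7007 = (11*(-1 + 29*121*(-1 + 3*29))/(29*(-1 + 3*29)) - 12799) + 7007 = (11*(1/29)*(-1 + 29*121*(-1 + 87))/(-1 + 87) - 12799) + 7007 = (11*(1/29)*(-1 + 29*121*86)/86 - 12799) + 7007 = (11*(1/29)*(1/86)*(-1 + 301774) - 12799) + 7007 = (11*(1/29)*(1/86)*301773 - 12799) + 7007 = (3319503/2494 - 12799) + 7007 = -28601203/2494 + 7007 = -11125745/2494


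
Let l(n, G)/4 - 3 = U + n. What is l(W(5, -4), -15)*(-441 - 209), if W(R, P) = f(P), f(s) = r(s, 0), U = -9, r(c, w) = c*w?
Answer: 15600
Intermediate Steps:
f(s) = 0 (f(s) = s*0 = 0)
W(R, P) = 0
l(n, G) = -24 + 4*n (l(n, G) = 12 + 4*(-9 + n) = 12 + (-36 + 4*n) = -24 + 4*n)
l(W(5, -4), -15)*(-441 - 209) = (-24 + 4*0)*(-441 - 209) = (-24 + 0)*(-650) = -24*(-650) = 15600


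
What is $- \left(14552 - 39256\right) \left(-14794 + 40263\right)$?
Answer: $629186176$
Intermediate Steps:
$- \left(14552 - 39256\right) \left(-14794 + 40263\right) = - \left(-24704\right) 25469 = \left(-1\right) \left(-629186176\right) = 629186176$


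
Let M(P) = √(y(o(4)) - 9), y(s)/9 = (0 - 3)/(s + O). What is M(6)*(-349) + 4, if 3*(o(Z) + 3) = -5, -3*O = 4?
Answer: 4 - 1047*I*√2/2 ≈ 4.0 - 740.34*I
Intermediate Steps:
O = -4/3 (O = -⅓*4 = -4/3 ≈ -1.3333)
o(Z) = -14/3 (o(Z) = -3 + (⅓)*(-5) = -3 - 5/3 = -14/3)
y(s) = -27/(-4/3 + s) (y(s) = 9*((0 - 3)/(s - 4/3)) = 9*(-3/(-4/3 + s)) = -27/(-4/3 + s))
M(P) = 3*I*√2/2 (M(P) = √(-81/(-4 + 3*(-14/3)) - 9) = √(-81/(-4 - 14) - 9) = √(-81/(-18) - 9) = √(-81*(-1/18) - 9) = √(9/2 - 9) = √(-9/2) = 3*I*√2/2)
M(6)*(-349) + 4 = (3*I*√2/2)*(-349) + 4 = -1047*I*√2/2 + 4 = 4 - 1047*I*√2/2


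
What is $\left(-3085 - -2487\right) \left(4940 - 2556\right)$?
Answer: $-1425632$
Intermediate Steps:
$\left(-3085 - -2487\right) \left(4940 - 2556\right) = \left(-3085 + 2487\right) 2384 = \left(-598\right) 2384 = -1425632$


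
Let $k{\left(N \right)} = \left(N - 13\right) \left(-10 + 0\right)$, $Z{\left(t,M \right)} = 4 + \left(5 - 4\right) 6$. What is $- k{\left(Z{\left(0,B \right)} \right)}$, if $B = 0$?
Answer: $-30$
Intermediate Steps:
$Z{\left(t,M \right)} = 10$ ($Z{\left(t,M \right)} = 4 + \left(5 - 4\right) 6 = 4 + 1 \cdot 6 = 4 + 6 = 10$)
$k{\left(N \right)} = 130 - 10 N$ ($k{\left(N \right)} = \left(-13 + N\right) \left(-10\right) = 130 - 10 N$)
$- k{\left(Z{\left(0,B \right)} \right)} = - (130 - 100) = \left(-1\right) 30 = -30$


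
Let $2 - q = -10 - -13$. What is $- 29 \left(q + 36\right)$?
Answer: $-1015$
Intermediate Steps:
$q = -1$ ($q = 2 - \left(-10 - -13\right) = 2 - \left(-10 + 13\right) = 2 - 3 = -1$)
$- 29 \left(q + 36\right) = - 29 \left(-1 + 36\right) = \left(-29\right) 35 = -1015$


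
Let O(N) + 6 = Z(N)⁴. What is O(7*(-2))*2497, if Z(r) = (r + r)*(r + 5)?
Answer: 10069796750970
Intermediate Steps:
Z(r) = 2*r*(5 + r) (Z(r) = (2*r)*(5 + r) = 2*r*(5 + r))
O(N) = -6 + 16*N⁴*(5 + N)⁴ (O(N) = -6 + (2*N*(5 + N))⁴ = -6 + 16*N⁴*(5 + N)⁴)
O(7*(-2))*2497 = (-6 + 16*(7*(-2))⁴*(5 + 7*(-2))⁴)*2497 = (-6 + 16*(-14)⁴*(5 - 14)⁴)*2497 = (-6 + 16*38416*(-9)⁴)*2497 = (-6 + 16*38416*6561)*2497 = (-6 + 4032758016)*2497 = 4032758010*2497 = 10069796750970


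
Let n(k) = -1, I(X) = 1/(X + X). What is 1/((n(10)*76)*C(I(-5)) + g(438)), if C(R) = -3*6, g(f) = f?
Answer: 1/1806 ≈ 0.00055371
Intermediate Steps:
I(X) = 1/(2*X)
C(R) = -18
1/((n(10)*76)*C(I(-5)) + g(438)) = 1/(-1*76*(-18) + 438) = 1/(-76*(-18) + 438) = 1/(1368 + 438) = 1/1806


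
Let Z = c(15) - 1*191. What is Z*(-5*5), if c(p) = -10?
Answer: 5025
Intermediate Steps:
Z = -201 (Z = -10 - 1*191 = -10 - 191 = -201)
Z*(-5*5) = -(-1005)*5 = -201*(-25) = 5025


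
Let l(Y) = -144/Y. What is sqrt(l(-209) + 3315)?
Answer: sqrt(144832611)/209 ≈ 57.582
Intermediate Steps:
sqrt(l(-209) + 3315) = sqrt(-144/(-209) + 3315) = sqrt(-144*(-1/209) + 3315) = sqrt(144/209 + 3315) = sqrt(692979/209) = sqrt(144832611)/209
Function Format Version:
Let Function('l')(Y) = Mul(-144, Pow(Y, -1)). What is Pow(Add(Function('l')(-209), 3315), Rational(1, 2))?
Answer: Mul(Rational(1, 209), Pow(144832611, Rational(1, 2))) ≈ 57.582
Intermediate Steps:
Pow(Add(Function('l')(-209), 3315), Rational(1, 2)) = Pow(Add(Mul(-144, Pow(-209, -1)), 3315), Rational(1, 2)) = Pow(Add(Mul(-144, Rational(-1, 209)), 3315), Rational(1, 2)) = Pow(Add(Rational(144, 209), 3315), Rational(1, 2)) = Pow(Rational(692979, 209), Rational(1, 2)) = Mul(Rational(1, 209), Pow(144832611, Rational(1, 2)))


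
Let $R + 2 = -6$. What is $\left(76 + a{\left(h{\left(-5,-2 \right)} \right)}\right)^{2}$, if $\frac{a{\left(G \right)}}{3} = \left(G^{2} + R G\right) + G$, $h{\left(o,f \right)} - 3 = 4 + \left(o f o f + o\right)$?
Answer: $849489316$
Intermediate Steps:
$R = -8$ ($R = -2 - 6 = -8$)
$h{\left(o,f \right)} = 7 + o + f^{2} o^{2}$ ($h{\left(o,f \right)} = 3 + \left(4 + \left(o f o f + o\right)\right) = 3 + \left(4 + \left(f o o f + o\right)\right) = 3 + \left(4 + \left(f o^{2} f + o\right)\right) = 3 + \left(4 + \left(f^{2} o^{2} + o\right)\right) = 3 + \left(4 + \left(o + f^{2} o^{2}\right)\right) = 3 + \left(4 + o + f^{2} o^{2}\right) = 7 + o + f^{2} o^{2}$)
$a{\left(G \right)} = - 21 G + 3 G^{2}$ ($a{\left(G \right)} = 3 \left(\left(G^{2} - 8 G\right) + G\right) = 3 \left(G^{2} - 7 G\right) = - 21 G + 3 G^{2}$)
$\left(76 + a{\left(h{\left(-5,-2 \right)} \right)}\right)^{2} = \left(76 + 3 \left(7 - 5 + \left(-2\right)^{2} \left(-5\right)^{2}\right) \left(-7 + \left(7 - 5 + \left(-2\right)^{2} \left(-5\right)^{2}\right)\right)\right)^{2} = \left(76 + 3 \left(7 - 5 + 4 \cdot 25\right) \left(-7 + \left(7 - 5 + 4 \cdot 25\right)\right)\right)^{2} = \left(76 + 3 \left(7 - 5 + 100\right) \left(-7 + \left(7 - 5 + 100\right)\right)\right)^{2} = \left(76 + 3 \cdot 102 \left(-7 + 102\right)\right)^{2} = \left(76 + 3 \cdot 102 \cdot 95\right)^{2} = \left(76 + 29070\right)^{2} = 29146^{2} = 849489316$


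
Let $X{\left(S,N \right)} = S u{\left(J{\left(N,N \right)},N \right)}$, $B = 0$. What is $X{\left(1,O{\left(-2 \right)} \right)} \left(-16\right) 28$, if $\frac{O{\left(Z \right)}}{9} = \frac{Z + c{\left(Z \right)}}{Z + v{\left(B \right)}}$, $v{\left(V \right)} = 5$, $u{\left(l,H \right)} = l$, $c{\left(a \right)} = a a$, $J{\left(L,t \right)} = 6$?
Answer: $-2688$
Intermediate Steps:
$c{\left(a \right)} = a^{2}$
$O{\left(Z \right)} = \frac{9 \left(Z + Z^{2}\right)}{5 + Z}$ ($O{\left(Z \right)} = 9 \frac{Z + Z^{2}}{Z + 5} = 9 \frac{Z + Z^{2}}{5 + Z} = \frac{9 \left(Z + Z^{2}\right)}{5 + Z}$)
$X{\left(S,N \right)} = 6 S$ ($X{\left(S,N \right)} = S 6 = 6 S$)
$X{\left(1,O{\left(-2 \right)} \right)} \left(-16\right) 28 = 6 \cdot 1 \left(-16\right) 28 = 6 \left(-16\right) 28 = \left(-96\right) 28 = -2688$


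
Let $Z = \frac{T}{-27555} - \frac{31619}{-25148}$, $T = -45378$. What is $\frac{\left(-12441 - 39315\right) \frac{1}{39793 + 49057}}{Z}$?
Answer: $- \frac{1195482757128}{5960139413255} \approx -0.20058$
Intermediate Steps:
$Z = \frac{670809163}{230984380}$ ($Z = - \frac{45378}{-27555} - \frac{31619}{-25148} = \left(-45378\right) \left(- \frac{1}{27555}\right) - - \frac{31619}{25148} = \frac{15126}{9185} + \frac{31619}{25148} = \frac{670809163}{230984380} \approx 2.9041$)
$\frac{\left(-12441 - 39315\right) \frac{1}{39793 + 49057}}{Z} = \frac{\left(-12441 - 39315\right) \frac{1}{39793 + 49057}}{\frac{670809163}{230984380}} = - \frac{51756}{88850} \cdot \frac{230984380}{670809163} = \left(-51756\right) \frac{1}{88850} \cdot \frac{230984380}{670809163} = \left(- \frac{25878}{44425}\right) \frac{230984380}{670809163} = - \frac{1195482757128}{5960139413255}$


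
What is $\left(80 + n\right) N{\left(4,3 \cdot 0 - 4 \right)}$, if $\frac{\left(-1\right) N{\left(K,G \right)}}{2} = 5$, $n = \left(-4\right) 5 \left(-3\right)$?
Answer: $-1400$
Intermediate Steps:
$n = 60$ ($n = \left(-20\right) \left(-3\right) = 60$)
$N{\left(K,G \right)} = -10$ ($N{\left(K,G \right)} = \left(-2\right) 5 = -10$)
$\left(80 + n\right) N{\left(4,3 \cdot 0 - 4 \right)} = \left(80 + 60\right) \left(-10\right) = 140 \left(-10\right) = -1400$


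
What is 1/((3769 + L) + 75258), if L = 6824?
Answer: 1/85851 ≈ 1.1648e-5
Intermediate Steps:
1/((3769 + L) + 75258) = 1/((3769 + 6824) + 75258) = 1/(10593 + 75258) = 1/85851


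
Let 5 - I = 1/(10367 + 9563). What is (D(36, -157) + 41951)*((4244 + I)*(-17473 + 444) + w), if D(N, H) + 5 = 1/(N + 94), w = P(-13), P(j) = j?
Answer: -7863524289965917771/2590900 ≈ -3.0351e+12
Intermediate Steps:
w = -13
I = 99649/19930 (I = 5 - 1/(10367 + 9563) = 5 - 1/19930 = 99649/19930 ≈ 4.9999)
D(N, H) = -5 + 1/(94 + N) (D(N, H) = -5 + 1/(N + 94) = -5 + 1/(94 + N))
(D(36, -157) + 41951)*((4244 + I)*(-17473 + 444) + w) = ((-469 - 5*36)/(94 + 36) + 41951)*((4244 + 99649/19930)*(-17473 + 444) - 13) = ((-469 - 180)/130 + 41951)*((84682569/19930)*(-17029) - 13) = ((1/130)*(-649) + 41951)*(-1442059467501/19930 - 13) = (-649/130 + 41951)*(-1442059726591/19930) = (5452981/130)*(-1442059726591/19930) = -7863524289965917771/2590900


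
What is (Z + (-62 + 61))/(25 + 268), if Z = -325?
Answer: -326/293 ≈ -1.1126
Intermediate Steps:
(Z + (-62 + 61))/(25 + 268) = (-325 + (-62 + 61))/(25 + 268) = (-325 - 1)/293 = -326*1/293 = -326/293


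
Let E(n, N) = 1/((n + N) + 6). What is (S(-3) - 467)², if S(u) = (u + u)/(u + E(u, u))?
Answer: 218089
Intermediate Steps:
E(n, N) = 1/(6 + N + n) (E(n, N) = 1/((N + n) + 6) = 1/(6 + N + n))
S(u) = 2*u/(u + 1/(6 + 2*u)) (S(u) = (u + u)/(u + 1/(6 + u + u)) = (2*u)/(u + 1/(6 + 2*u)) = 2*u/(u + 1/(6 + 2*u)))
(S(-3) - 467)² = (4*(-3)*(3 - 3)/(1 + 2*(-3)*(3 - 3)) - 467)² = (4*(-3)*0/(1 + 2*(-3)*0) - 467)² = (4*(-3)*0/(1 + 0) - 467)² = (4*(-3)*0/1 - 467)² = (4*(-3)*1*0 - 467)² = (0 - 467)² = (-467)² = 218089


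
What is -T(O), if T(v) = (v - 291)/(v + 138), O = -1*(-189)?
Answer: 34/109 ≈ 0.31193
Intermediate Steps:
O = 189
T(v) = (-291 + v)/(138 + v)
-T(O) = -(-291 + 189)/(138 + 189) = -(-102)/327 = -1*(-34/109) = 34/109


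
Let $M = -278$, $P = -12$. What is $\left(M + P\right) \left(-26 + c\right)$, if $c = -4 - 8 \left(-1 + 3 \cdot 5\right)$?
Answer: $41180$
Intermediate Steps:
$c = -116$ ($c = -4 - 8 \left(-1 + 15\right) = -4 - 112 = -116$)
$\left(M + P\right) \left(-26 + c\right) = \left(-278 - 12\right) \left(-26 - 116\right) = \left(-290\right) \left(-142\right) = 41180$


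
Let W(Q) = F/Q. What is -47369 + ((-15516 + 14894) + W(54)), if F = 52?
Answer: -1295731/27 ≈ -47990.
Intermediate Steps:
W(Q) = 52/Q
-47369 + ((-15516 + 14894) + W(54)) = -47369 + ((-15516 + 14894) + 52/54) = -47369 + (-622 + 52*(1/54)) = -47369 + (-622 + 26/27) = -47369 - 16768/27 = -1295731/27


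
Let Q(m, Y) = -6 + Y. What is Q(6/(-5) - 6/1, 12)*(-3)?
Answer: -18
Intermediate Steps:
Q(6/(-5) - 6/1, 12)*(-3) = (-6 + 12)*(-3) = 6*(-3) = -18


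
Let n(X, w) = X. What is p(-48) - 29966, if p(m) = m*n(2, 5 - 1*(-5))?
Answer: -30062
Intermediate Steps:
p(m) = 2*m (p(m) = m*2 = 2*m)
p(-48) - 29966 = 2*(-48) - 29966 = -96 - 29966 = -30062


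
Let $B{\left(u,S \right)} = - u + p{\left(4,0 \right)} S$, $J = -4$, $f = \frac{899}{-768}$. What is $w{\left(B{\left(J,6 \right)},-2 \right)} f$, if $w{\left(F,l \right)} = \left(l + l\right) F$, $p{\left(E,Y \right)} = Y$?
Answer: $\frac{899}{48} \approx 18.729$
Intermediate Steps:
$f = - \frac{899}{768}$ ($f = 899 \left(- \frac{1}{768}\right) = - \frac{899}{768} \approx -1.1706$)
$B{\left(u,S \right)} = - u$ ($B{\left(u,S \right)} = - u + 0 S = - u + 0 = - u$)
$w{\left(F,l \right)} = 2 F l$ ($w{\left(F,l \right)} = 2 l F = 2 F l$)
$w{\left(B{\left(J,6 \right)},-2 \right)} f = 2 \left(\left(-1\right) \left(-4\right)\right) \left(-2\right) \left(- \frac{899}{768}\right) = 2 \cdot 4 \left(-2\right) \left(- \frac{899}{768}\right) = \left(-16\right) \left(- \frac{899}{768}\right) = \frac{899}{48}$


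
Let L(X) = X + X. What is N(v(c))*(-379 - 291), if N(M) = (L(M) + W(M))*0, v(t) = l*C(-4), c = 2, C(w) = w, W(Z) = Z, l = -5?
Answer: 0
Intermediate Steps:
v(t) = 20 (v(t) = -5*(-4) = 20)
L(X) = 2*X
N(M) = 0 (N(M) = (2*M + M)*0 = (3*M)*0 = 0)
N(v(c))*(-379 - 291) = 0*(-379 - 291) = 0*(-670) = 0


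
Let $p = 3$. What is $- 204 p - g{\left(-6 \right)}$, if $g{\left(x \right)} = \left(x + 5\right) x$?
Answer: $-618$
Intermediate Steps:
$g{\left(x \right)} = x \left(5 + x\right)$ ($g{\left(x \right)} = \left(5 + x\right) x = x \left(5 + x\right)$)
$- 204 p - g{\left(-6 \right)} = \left(-204\right) 3 - - 6 \left(5 - 6\right) = -612 - \left(-6\right) \left(-1\right) = -612 - 6 = -618$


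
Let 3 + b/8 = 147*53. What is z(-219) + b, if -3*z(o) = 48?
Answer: 62288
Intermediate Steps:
z(o) = -16 (z(o) = -⅓*48 = -16)
b = 62304 (b = -24 + 8*(147*53) = -24 + 8*7791 = -24 + 62328 = 62304)
z(-219) + b = -16 + 62304 = 62288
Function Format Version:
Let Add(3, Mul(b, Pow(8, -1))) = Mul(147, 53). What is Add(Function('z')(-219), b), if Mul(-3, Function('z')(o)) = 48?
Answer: 62288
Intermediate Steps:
Function('z')(o) = -16 (Function('z')(o) = Mul(Rational(-1, 3), 48) = -16)
b = 62304 (b = Add(-24, Mul(8, Mul(147, 53))) = Add(-24, Mul(8, 7791)) = Add(-24, 62328) = 62304)
Add(Function('z')(-219), b) = Add(-16, 62304) = 62288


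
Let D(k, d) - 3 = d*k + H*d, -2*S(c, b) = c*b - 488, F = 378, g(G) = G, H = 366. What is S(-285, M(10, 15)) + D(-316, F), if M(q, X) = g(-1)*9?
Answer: 35729/2 ≈ 17865.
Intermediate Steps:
M(q, X) = -9 (M(q, X) = -1*9 = -9)
S(c, b) = 244 - b*c/2 (S(c, b) = -(c*b - 488)/2 = -(b*c - 488)/2 = -(-488 + b*c)/2 = 244 - b*c/2)
D(k, d) = 3 + 366*d + d*k (D(k, d) = 3 + (d*k + 366*d) = 3 + (366*d + d*k) = 3 + 366*d + d*k)
S(-285, M(10, 15)) + D(-316, F) = (244 - ½*(-9)*(-285)) + (3 + 366*378 + 378*(-316)) = (244 - 2565/2) + (3 + 138348 - 119448) = -2077/2 + 18903 = 35729/2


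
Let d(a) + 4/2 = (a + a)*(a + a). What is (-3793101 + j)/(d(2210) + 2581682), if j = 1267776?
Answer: -505065/4423616 ≈ -0.11417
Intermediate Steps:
d(a) = -2 + 4*a**2 (d(a) = -2 + (a + a)*(a + a) = -2 + (2*a)*(2*a) = -2 + 4*a**2)
(-3793101 + j)/(d(2210) + 2581682) = (-3793101 + 1267776)/((-2 + 4*2210**2) + 2581682) = -2525325/((-2 + 4*4884100) + 2581682) = -2525325/((-2 + 19536400) + 2581682) = -2525325/(19536398 + 2581682) = -2525325/22118080 = -2525325*1/22118080 = -505065/4423616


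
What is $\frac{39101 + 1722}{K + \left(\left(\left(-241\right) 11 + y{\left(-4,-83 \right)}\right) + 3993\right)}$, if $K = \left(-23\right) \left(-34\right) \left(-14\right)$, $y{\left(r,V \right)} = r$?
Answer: $- \frac{40823}{9610} \approx -4.248$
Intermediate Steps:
$K = -10948$ ($K = 782 \left(-14\right) = -10948$)
$\frac{39101 + 1722}{K + \left(\left(\left(-241\right) 11 + y{\left(-4,-83 \right)}\right) + 3993\right)} = \frac{39101 + 1722}{-10948 + \left(\left(\left(-241\right) 11 - 4\right) + 3993\right)} = \frac{40823}{-10948 + \left(\left(-2651 - 4\right) + 3993\right)} = \frac{40823}{-10948 + \left(-2655 + 3993\right)} = \frac{40823}{-10948 + 1338} = \frac{40823}{-9610} = 40823 \left(- \frac{1}{9610}\right) = - \frac{40823}{9610}$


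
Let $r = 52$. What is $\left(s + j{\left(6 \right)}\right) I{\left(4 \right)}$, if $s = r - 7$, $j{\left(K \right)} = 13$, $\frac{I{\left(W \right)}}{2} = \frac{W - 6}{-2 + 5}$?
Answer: $- \frac{232}{3} \approx -77.333$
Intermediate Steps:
$I{\left(W \right)} = -4 + \frac{2 W}{3}$ ($I{\left(W \right)} = 2 \frac{W - 6}{-2 + 5} = 2 \frac{-6 + W}{3} = 2 \left(-6 + W\right) \frac{1}{3} = 2 \left(-2 + \frac{W}{3}\right) = -4 + \frac{2 W}{3}$)
$s = 45$ ($s = 52 - 7 = 45$)
$\left(s + j{\left(6 \right)}\right) I{\left(4 \right)} = \left(45 + 13\right) \left(-4 + \frac{2}{3} \cdot 4\right) = 58 \left(-4 + \frac{8}{3}\right) = 58 \left(- \frac{4}{3}\right) = - \frac{232}{3}$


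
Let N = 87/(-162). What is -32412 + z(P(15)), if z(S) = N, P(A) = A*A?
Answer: -1750277/54 ≈ -32413.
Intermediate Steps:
P(A) = A**2
N = -29/54 (N = 87*(-1/162) = -29/54 ≈ -0.53704)
z(S) = -29/54
-32412 + z(P(15)) = -32412 - 29/54 = -1750277/54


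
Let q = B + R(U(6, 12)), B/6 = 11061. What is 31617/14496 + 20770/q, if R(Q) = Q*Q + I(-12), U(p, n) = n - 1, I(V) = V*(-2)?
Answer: 801320069/321381152 ≈ 2.4934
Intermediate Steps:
B = 66366 (B = 6*11061 = 66366)
I(V) = -2*V
U(p, n) = -1 + n
R(Q) = 24 + Q² (R(Q) = Q*Q - 2*(-12) = Q² + 24 = 24 + Q²)
q = 66511 (q = 66366 + (24 + (-1 + 12)²) = 66366 + (24 + 11²) = 66366 + (24 + 121) = 66366 + 145 = 66511)
31617/14496 + 20770/q = 31617/14496 + 20770/66511 = 31617*(1/14496) + 20770*(1/66511) = 10539/4832 + 20770/66511 = 801320069/321381152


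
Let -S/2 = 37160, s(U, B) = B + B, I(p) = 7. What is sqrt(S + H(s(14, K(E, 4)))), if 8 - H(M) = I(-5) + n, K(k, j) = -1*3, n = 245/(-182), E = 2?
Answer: I*sqrt(50238734)/26 ≈ 272.61*I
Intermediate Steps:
n = -35/26 (n = 245*(-1/182) = -35/26 ≈ -1.3462)
K(k, j) = -3
s(U, B) = 2*B
H(M) = 61/26 (H(M) = 8 - (7 - 35/26) = 8 - 1*147/26 = 8 - 147/26 = 61/26)
S = -74320 (S = -2*37160 = -74320)
sqrt(S + H(s(14, K(E, 4)))) = sqrt(-74320 + 61/26) = sqrt(-1932259/26) = I*sqrt(50238734)/26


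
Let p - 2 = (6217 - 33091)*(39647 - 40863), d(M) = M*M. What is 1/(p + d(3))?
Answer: 1/32678795 ≈ 3.0601e-8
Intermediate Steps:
d(M) = M**2
p = 32678786 (p = 2 + (6217 - 33091)*(39647 - 40863) = 2 - 26874*(-1216) = 2 + 32678784 = 32678786)
1/(p + d(3)) = 1/(32678786 + 3**2) = 1/(32678786 + 9) = 1/32678795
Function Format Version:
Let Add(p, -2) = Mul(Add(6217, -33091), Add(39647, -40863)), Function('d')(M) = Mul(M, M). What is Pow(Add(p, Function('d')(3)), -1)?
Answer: Rational(1, 32678795) ≈ 3.0601e-8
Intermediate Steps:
Function('d')(M) = Pow(M, 2)
p = 32678786 (p = Add(2, Mul(Add(6217, -33091), Add(39647, -40863))) = Add(2, Mul(-26874, -1216)) = Add(2, 32678784) = 32678786)
Pow(Add(p, Function('d')(3)), -1) = Pow(Add(32678786, Pow(3, 2)), -1) = Pow(Add(32678786, 9), -1) = Pow(32678795, -1) = Rational(1, 32678795)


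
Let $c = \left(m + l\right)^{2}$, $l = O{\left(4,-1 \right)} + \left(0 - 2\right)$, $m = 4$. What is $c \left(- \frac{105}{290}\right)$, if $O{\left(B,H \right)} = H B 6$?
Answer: $- \frac{5082}{29} \approx -175.24$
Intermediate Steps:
$O{\left(B,H \right)} = 6 B H$ ($O{\left(B,H \right)} = B H 6 = 6 B H$)
$l = -26$ ($l = 6 \cdot 4 \left(-1\right) + \left(0 - 2\right) = -24 - 2 = -26$)
$c = 484$ ($c = \left(4 - 26\right)^{2} = \left(-22\right)^{2} = 484$)
$c \left(- \frac{105}{290}\right) = 484 \left(- \frac{105}{290}\right) = 484 \left(\left(-105\right) \frac{1}{290}\right) = 484 \left(- \frac{21}{58}\right) = - \frac{5082}{29}$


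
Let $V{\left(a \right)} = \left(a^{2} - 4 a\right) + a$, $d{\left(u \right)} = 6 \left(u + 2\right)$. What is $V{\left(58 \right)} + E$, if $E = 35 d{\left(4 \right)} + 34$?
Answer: $4484$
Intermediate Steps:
$d{\left(u \right)} = 12 + 6 u$ ($d{\left(u \right)} = 6 \left(2 + u\right) = 12 + 6 u$)
$E = 1294$ ($E = 35 \left(12 + 6 \cdot 4\right) + 34 = 35 \left(12 + 24\right) + 34 = 35 \cdot 36 + 34 = 1260 + 34 = 1294$)
$V{\left(a \right)} = a^{2} - 3 a$
$V{\left(58 \right)} + E = 58 \left(-3 + 58\right) + 1294 = 58 \cdot 55 + 1294 = 3190 + 1294 = 4484$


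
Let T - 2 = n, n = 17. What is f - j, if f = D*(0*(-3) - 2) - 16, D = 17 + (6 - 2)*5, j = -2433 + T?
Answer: 2324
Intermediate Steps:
T = 19 (T = 2 + 17 = 19)
j = -2414 (j = -2433 + 19 = -2414)
D = 37 (D = 17 + 4*5 = 17 + 20 = 37)
f = -90 (f = 37*(0*(-3) - 2) - 16 = 37*(0 - 2) - 16 = 37*(-2) - 16 = -74 - 16 = -90)
f - j = -90 - 1*(-2414) = -90 + 2414 = 2324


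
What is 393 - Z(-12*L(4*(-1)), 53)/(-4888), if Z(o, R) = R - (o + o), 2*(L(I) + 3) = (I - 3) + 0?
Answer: 1920881/4888 ≈ 392.98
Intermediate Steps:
L(I) = -9/2 + I/2 (L(I) = -3 + ((I - 3) + 0)/2 = -3 + ((-3 + I) + 0)/2 = -3 + (-3 + I)/2 = -3 + (-3/2 + I/2) = -9/2 + I/2)
Z(o, R) = R - 2*o
393 - Z(-12*L(4*(-1)), 53)/(-4888) = 393 - (53 - (-24)*(-9/2 + (4*(-1))/2))/(-4888) = 393 - (53 - (-24)*(-9/2 + (½)*(-4)))*(-1)/4888 = 393 - (53 - (-24)*(-9/2 - 2))*(-1)/4888 = 393 - (53 - (-24)*(-13)/2)*(-1)/4888 = 393 - (53 - 2*78)*(-1)/4888 = 393 - (53 - 156)*(-1)/4888 = 393 - (-103)*(-1)/4888 = 393 - 1*103/4888 = 393 - 103/4888 = 1920881/4888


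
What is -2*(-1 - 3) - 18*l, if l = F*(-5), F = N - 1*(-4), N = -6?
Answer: -172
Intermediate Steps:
F = -2 (F = -6 - 1*(-4) = -6 + 4 = -2)
l = 10 (l = -2*(-5) = 10)
-2*(-1 - 3) - 18*l = -2*(-1 - 3) - 18*10 = -2*(-4) - 180 = 8 - 180 = -172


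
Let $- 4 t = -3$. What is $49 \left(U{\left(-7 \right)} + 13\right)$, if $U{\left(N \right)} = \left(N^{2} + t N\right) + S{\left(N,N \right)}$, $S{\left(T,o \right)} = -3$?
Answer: $\frac{10535}{4} \approx 2633.8$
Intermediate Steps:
$t = \frac{3}{4}$ ($t = \left(- \frac{1}{4}\right) \left(-3\right) = \frac{3}{4} \approx 0.75$)
$U{\left(N \right)} = -3 + N^{2} + \frac{3 N}{4}$ ($U{\left(N \right)} = \left(N^{2} + \frac{3 N}{4}\right) - 3 = -3 + N^{2} + \frac{3 N}{4}$)
$49 \left(U{\left(-7 \right)} + 13\right) = 49 \left(\left(-3 + \left(-7\right)^{2} + \frac{3}{4} \left(-7\right)\right) + 13\right) = 49 \left(\left(-3 + 49 - \frac{21}{4}\right) + 13\right) = 49 \left(\frac{163}{4} + 13\right) = 49 \cdot \frac{215}{4} = \frac{10535}{4}$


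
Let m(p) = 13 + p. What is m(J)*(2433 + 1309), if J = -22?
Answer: -33678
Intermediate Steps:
m(J)*(2433 + 1309) = (13 - 22)*(2433 + 1309) = -9*3742 = -33678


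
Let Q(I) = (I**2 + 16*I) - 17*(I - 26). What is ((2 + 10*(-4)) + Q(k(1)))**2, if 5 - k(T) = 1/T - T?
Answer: 179776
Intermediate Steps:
k(T) = 5 + T - 1/T (k(T) = 5 - (1/T - T) = 5 + (T - 1/T) = 5 + T - 1/T)
Q(I) = 442 + I**2 - I (Q(I) = (I**2 + 16*I) - 17*(-26 + I) = (I**2 + 16*I) + (442 - 17*I) = 442 + I**2 - I)
((2 + 10*(-4)) + Q(k(1)))**2 = ((2 + 10*(-4)) + (442 + (5 + 1 - 1/1)**2 - (5 + 1 - 1/1)))**2 = ((2 - 40) + (442 + (5 + 1 - 1*1)**2 - (5 + 1 - 1*1)))**2 = (-38 + (442 + (5 + 1 - 1)**2 - (5 + 1 - 1)))**2 = (-38 + (442 + 5**2 - 1*5))**2 = (-38 + (442 + 25 - 5))**2 = (-38 + 462)**2 = 424**2 = 179776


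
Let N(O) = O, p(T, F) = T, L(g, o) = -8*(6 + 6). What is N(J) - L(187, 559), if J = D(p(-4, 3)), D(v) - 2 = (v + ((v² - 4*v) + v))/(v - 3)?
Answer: 662/7 ≈ 94.571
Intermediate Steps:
L(g, o) = -96 (L(g, o) = -8*12 = -96)
D(v) = 2 + (v² - 2*v)/(-3 + v) (D(v) = 2 + (v + ((v² - 4*v) + v))/(v - 3) = 2 + (v + (v² - 3*v))/(-3 + v) = 2 + (v² - 2*v)/(-3 + v))
J = -10/7 (J = (-6 + (-4)²)/(-3 - 4) = (-6 + 16)/(-7) = -⅐*10 = -10/7 ≈ -1.4286)
N(J) - L(187, 559) = -10/7 - 1*(-96) = -10/7 + 96 = 662/7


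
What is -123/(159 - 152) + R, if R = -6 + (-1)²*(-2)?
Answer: -179/7 ≈ -25.571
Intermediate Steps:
R = -8 (R = -6 + 1*(-2) = -6 - 2 = -8)
-123/(159 - 152) + R = -123/(159 - 152) - 8 = -123/7 - 8 = -179/7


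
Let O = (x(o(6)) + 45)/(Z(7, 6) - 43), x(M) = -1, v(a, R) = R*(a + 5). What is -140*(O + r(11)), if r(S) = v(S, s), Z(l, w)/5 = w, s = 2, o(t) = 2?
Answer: -52080/13 ≈ -4006.2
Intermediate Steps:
v(a, R) = R*(5 + a)
Z(l, w) = 5*w
r(S) = 10 + 2*S (r(S) = 2*(5 + S) = 10 + 2*S)
O = -44/13 (O = (-1 + 45)/(5*6 - 43) = 44/(30 - 43) = 44/(-13) = 44*(-1/13) = -44/13 ≈ -3.3846)
-140*(O + r(11)) = -140*(-44/13 + (10 + 2*11)) = -140*(-44/13 + (10 + 22)) = -140*(-44/13 + 32) = -140*372/13 = -52080/13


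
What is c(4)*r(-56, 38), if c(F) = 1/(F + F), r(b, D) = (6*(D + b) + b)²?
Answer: 3362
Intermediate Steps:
r(b, D) = (6*D + 7*b)² (r(b, D) = ((6*D + 6*b) + b)² = (6*D + 7*b)²)
c(F) = 1/(2*F)
c(4)*r(-56, 38) = ((½)/4)*(6*38 + 7*(-56))² = ((½)*(¼))*(228 - 392)² = (⅛)*(-164)² = (⅛)*26896 = 3362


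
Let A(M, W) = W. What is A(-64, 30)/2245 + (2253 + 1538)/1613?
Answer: 1711837/724237 ≈ 2.3636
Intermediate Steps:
A(-64, 30)/2245 + (2253 + 1538)/1613 = 30/2245 + (2253 + 1538)/1613 = 30*(1/2245) + 3791*(1/1613) = 6/449 + 3791/1613 = 1711837/724237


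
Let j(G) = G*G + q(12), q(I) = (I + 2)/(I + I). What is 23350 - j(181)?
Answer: -112939/12 ≈ -9411.6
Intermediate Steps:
q(I) = (2 + I)/(2*I) (q(I) = (2 + I)/((2*I)) = (2 + I)*(1/(2*I)) = (2 + I)/(2*I))
j(G) = 7/12 + G² (j(G) = G*G + (½)*(2 + 12)/12 = G² + (½)*(1/12)*14 = G² + 7/12 = 7/12 + G²)
23350 - j(181) = 23350 - (7/12 + 181²) = 23350 - (7/12 + 32761) = 23350 - 1*393139/12 = 23350 - 393139/12 = -112939/12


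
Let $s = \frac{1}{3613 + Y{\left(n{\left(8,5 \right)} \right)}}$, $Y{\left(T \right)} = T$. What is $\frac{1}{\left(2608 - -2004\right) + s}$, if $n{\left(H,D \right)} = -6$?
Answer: $\frac{3607}{16635485} \approx 0.00021683$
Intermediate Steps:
$s = \frac{1}{3607}$ ($s = \frac{1}{3613 - 6} = \frac{1}{3607} \approx 0.00027724$)
$\frac{1}{\left(2608 - -2004\right) + s} = \frac{1}{\left(2608 - -2004\right) + \frac{1}{3607}} = \frac{1}{\left(2608 + 2004\right) + \frac{1}{3607}} = \frac{1}{4612 + \frac{1}{3607}} = \frac{1}{\frac{16635485}{3607}} = \frac{3607}{16635485}$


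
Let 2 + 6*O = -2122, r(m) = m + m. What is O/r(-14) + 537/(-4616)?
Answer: 404757/32312 ≈ 12.527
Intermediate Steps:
r(m) = 2*m
O = -354 (O = -⅓ + (⅙)*(-2122) = -⅓ - 1061/3 = -354)
O/r(-14) + 537/(-4616) = -354/(2*(-14)) + 537/(-4616) = -354/(-28) + 537*(-1/4616) = -354*(-1/28) - 537/4616 = 177/14 - 537/4616 = 404757/32312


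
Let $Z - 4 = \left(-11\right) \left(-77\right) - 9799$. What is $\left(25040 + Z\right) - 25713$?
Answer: $-9621$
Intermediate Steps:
$Z = -8948$ ($Z = 4 - 8952 = -8948$)
$\left(25040 + Z\right) - 25713 = \left(25040 - 8948\right) - 25713 = 16092 - 25713 = -9621$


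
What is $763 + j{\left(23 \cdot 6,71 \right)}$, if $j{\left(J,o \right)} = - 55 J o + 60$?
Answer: $-538067$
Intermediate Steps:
$j{\left(J,o \right)} = 60 - 55 J o$ ($j{\left(J,o \right)} = - 55 J o + 60 = 60 - 55 J o$)
$763 + j{\left(23 \cdot 6,71 \right)} = 763 + \left(60 - 55 \cdot 23 \cdot 6 \cdot 71\right) = 763 + \left(60 - 7590 \cdot 71\right) = 763 + \left(60 - 538890\right) = 763 - 538830 = -538067$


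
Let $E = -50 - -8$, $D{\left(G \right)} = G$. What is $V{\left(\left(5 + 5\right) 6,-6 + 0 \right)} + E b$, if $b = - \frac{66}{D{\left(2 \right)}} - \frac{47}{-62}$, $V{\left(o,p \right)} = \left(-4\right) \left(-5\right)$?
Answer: $\frac{42599}{31} \approx 1374.2$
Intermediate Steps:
$V{\left(o,p \right)} = 20$
$E = -42$ ($E = -50 + 8 = -42$)
$b = - \frac{1999}{62}$ ($b = - \frac{66}{2} - \frac{47}{-62} = \left(-66\right) \frac{1}{2} - - \frac{47}{62} = -33 + \frac{47}{62} = - \frac{1999}{62} \approx -32.242$)
$V{\left(\left(5 + 5\right) 6,-6 + 0 \right)} + E b = 20 - - \frac{41979}{31} = 20 + \frac{41979}{31} = \frac{42599}{31}$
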